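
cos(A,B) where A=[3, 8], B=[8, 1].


A·B = 3·8 + 8·1 = 32
‖A‖ = √73 = 8.544, ‖B‖ = √65 = 8.0623
cos = 32/(√73·√65) = 32/√4745 = 0.4645

0.4645


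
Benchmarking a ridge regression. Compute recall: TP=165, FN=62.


Recall = TP/(TP+FN)
= 165/(165+62)
= 165/227 = 72.69%

72.69%


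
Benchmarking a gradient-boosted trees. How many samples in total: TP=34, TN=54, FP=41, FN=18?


Total = TP + TN + FP + FN
= 34 + 54 + 41 + 18
= 147
(Predicted positive: 75, predicted negative: 72)

147


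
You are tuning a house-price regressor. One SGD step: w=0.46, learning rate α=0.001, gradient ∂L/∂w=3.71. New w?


w_new = w - α·∇
= 0.46 - 0.001·3.71
= 0.46 - 0.00371
= 0.45629

0.45629


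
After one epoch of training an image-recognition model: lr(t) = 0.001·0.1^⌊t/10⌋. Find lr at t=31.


n_drops = ⌊31/10⌋ = 3
lr = 0.001·0.1^3 = 0.001·0.001 = 0.000001

0.000001


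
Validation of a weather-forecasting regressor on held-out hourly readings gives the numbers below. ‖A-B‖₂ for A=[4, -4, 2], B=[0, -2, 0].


d = √((4-0)² + (-4+ 2)² + (2-0)²)
  = √(16 + 4 + 4)
  = √24 = 4.899

4.899


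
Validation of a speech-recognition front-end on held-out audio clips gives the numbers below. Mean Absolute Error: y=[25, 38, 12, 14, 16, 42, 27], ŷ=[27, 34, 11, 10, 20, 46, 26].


Absolute errors: |25-27|=2, |38-34|=4, |12-11|=1, |14-10|=4, |16-20|=4, |42-46|=4, |27-26|=1
Sum = 20
MAE = 20/7 = 20/7

20/7


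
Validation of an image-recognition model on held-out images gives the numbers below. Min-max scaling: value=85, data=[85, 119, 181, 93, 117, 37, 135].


min=37, max=181
(85-37)/(181-37) = 48/144 = 0.3333

0.3333


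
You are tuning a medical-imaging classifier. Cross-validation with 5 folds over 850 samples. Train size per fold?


Fold size = 850/5 = 170
Training per fold = 850 - 170 = 680

680


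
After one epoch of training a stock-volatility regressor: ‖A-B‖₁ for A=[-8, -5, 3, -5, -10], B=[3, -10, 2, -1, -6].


d = |-8-3| + |-5+ 10| + |3-2| + |-5+ 1| + |-10+ 6|
  = 11 + 5 + 1 + 4 + 4
  = 25

25


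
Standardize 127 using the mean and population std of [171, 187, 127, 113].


μ = 149.5, σ = 30.4426
z = (127 - 149.5)/30.4426 = -0.7391

-0.7391


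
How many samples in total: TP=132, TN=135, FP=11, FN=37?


Total = TP + TN + FP + FN
= 132 + 135 + 11 + 37
= 315
(Predicted positive: 143, predicted negative: 172)

315


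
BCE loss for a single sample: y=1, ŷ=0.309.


BCE = -[y·ln(p) + (1-y)·ln(1-p)]
= -1·ln(0.309) - 0
= -ln(0.309) = 1.1744

1.1744


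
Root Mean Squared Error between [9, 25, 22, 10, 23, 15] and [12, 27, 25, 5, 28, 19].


MSE = 88/6 = 14.6667
RMSE = √(88/6) = 3.8297

3.8297


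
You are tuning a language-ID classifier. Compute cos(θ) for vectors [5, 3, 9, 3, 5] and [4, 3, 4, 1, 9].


A·B = 5·4 + 3·3 + 9·4 + 3·1 + 5·9 = 113
‖A‖ = √149 = 12.2066, ‖B‖ = √123 = 11.0905
cos = 113/(√149·√123) = 113/√18327 = 0.8347

0.8347


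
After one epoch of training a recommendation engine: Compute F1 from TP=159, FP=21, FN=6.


Precision = 159/180 = 0.8833
Recall = 159/165 = 0.9636
F1 = 2·P·R/(P+R) = 2·TP/(2·TP+FP+FN) = 318/(318+21+6) = 318/345 = 0.9217

0.9217


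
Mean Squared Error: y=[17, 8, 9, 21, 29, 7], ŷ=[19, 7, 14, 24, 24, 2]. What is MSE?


Squared errors: (17-19)²=4, (8-7)²=1, (9-14)²=25, (21-24)²=9, (29-24)²=25, (7-2)²=25
Sum = 89
MSE = 89/6 = 89/6

89/6


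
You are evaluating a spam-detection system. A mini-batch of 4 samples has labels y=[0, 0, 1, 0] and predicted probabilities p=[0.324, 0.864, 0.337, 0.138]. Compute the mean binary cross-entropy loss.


L[0] = -ln(1-0.324) = -ln(0.676) = 0.3916
L[1] = -ln(1-0.864) = -ln(0.136) = 1.9951
L[2] = -ln(0.337) = 1.0877
L[3] = -ln(1-0.138) = -ln(0.862) = 0.1485
mean = (0.3916 + 1.9951 + 1.0877 + 0.1485)/4 = 0.9057

0.9057


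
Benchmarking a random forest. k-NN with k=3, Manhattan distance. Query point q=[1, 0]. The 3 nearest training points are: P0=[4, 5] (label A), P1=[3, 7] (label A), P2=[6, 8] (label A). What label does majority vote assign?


d(q,P0) = 8  (label A)
d(q,P1) = 9  (label A)
d(q,P2) = 13  (label A)
Votes: A=3, B=0
Majority → A

A


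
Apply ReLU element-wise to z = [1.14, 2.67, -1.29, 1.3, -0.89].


ReLU(1.14) = max(0, 1.14) = 1.14
ReLU(2.67) = max(0, 2.67) = 2.67
ReLU(-1.29) = max(0, -1.29) = 0.0
ReLU(1.3) = max(0, 1.3) = 1.3
ReLU(-0.89) = max(0, -0.89) = 0.0
result = [1.14, 2.67, 0.0, 1.3, 0.0]

[1.14, 2.67, 0.0, 1.3, 0.0]


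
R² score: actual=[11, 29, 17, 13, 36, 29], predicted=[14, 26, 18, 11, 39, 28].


ȳ = 22.5
SS_res = Σ(y-ŷ)² = 33
SS_tot = Σ(y-ȳ)² = 519.5
R² = 1 - SS_res/SS_tot = 1 - 0.0635 = 0.9365

0.9365


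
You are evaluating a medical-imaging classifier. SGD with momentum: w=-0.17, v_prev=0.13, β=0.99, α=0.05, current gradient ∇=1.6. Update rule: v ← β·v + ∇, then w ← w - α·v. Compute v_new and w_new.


v_new = 0.99·0.13 + 1.6 = 0.1287 + 1.6 = 1.7287
w_new = -0.17 - 0.05·1.7287 = -0.17 - 0.086435 = -0.256435

v_new=1.7287, w_new=-0.256435


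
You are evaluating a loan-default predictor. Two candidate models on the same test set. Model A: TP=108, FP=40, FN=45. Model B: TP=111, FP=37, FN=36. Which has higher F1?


Model A: P=108/148=0.7297, R=108/153=0.7059, F1=2PR/(P+R)=2TP/(2TP+FP+FN)=216/301=0.7176
Model B: P=111/148=0.75, R=111/147=0.7551, F1=2PR/(P+R)=2TP/(2TP+FP+FN)=222/295=0.7525
0.7176 < 0.7525 → Model B

Model B


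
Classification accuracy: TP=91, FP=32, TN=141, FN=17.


Accuracy = (TP+TN)/(TP+TN+FP+FN)
= (91+141)/(281)
= 232/281 = 82.56%

82.56%


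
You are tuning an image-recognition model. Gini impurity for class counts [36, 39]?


Probabilities: [36/75, 39/75] ≈ [0.48, 0.52]
Σpᵢ² = (1296 + 1521)/75² = 2817/5625
Gini = 1 - Σpᵢ² = 1 - 2817/5625 = 0.4992

0.4992


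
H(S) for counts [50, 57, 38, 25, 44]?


Probabilities: [50/214, 57/214, 38/214, 25/214, 44/214] ≈ [0.2336, 0.2664, 0.1776, 0.1168, 0.2056]
H = -((50/214)·log₂(50/214) + (57/214)·log₂(57/214) + (38/214)·log₂(38/214) + (25/214)·log₂(25/214) + (44/214)·log₂(44/214))
  = 2.2723 bits

2.2723 bits


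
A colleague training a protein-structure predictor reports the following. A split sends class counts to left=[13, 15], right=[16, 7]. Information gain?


Parent = [29, 22], H_parent = 0.9864
H_left = 0.9963 (n=28), H_right = 0.8865 (n=23)
H_children = (28/51)·0.9963 + (23/51)·0.8865 = 0.9468
IG = 0.9864 - 0.9468 = 0.0396

0.0396


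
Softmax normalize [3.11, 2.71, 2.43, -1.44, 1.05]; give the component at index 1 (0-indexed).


Exponentials: e^3.11=22.421, e^2.71=15.0293, e^2.43=11.3589, e^-1.44=0.2369, e^1.05=2.8577
Sum = 51.9038
Softmax = [0.432, 0.2896, 0.2188, 0.0046, 0.0551]
p[1] = 15.0293/51.9038 = 0.2896

0.2896


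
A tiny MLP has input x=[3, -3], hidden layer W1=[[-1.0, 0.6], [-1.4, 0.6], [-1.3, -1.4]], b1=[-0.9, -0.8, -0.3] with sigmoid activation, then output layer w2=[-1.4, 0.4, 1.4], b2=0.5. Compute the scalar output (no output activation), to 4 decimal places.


z1[0] = (-1.0)·(3) + (0.6)·(-3) - 0.9 = -5.7
z1[1] = (-1.4)·(3) + (0.6)·(-3) - 0.8 = -6.8
z1[2] = (-1.3)·(3) + (-1.4)·(-3) - 0.3 = 0.0
h = sigmoid(z1) = [0.0033, 0.0011, 0.5]
output = (-1.4)·(0.0033) + (0.4)·(0.0011) + (1.4)·(0.5) + 0.5 = 1.1958

1.1958


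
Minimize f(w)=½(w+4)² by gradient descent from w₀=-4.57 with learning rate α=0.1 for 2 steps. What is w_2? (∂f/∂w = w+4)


step 1: grad = -4.57+4 = -0.57; w = -4.57 - 0.1·(-0.57) = -4.513
step 2: grad = -4.513+4 = -0.513; w = -4.513 - 0.1·(-0.513) = -4.4617

-4.4617


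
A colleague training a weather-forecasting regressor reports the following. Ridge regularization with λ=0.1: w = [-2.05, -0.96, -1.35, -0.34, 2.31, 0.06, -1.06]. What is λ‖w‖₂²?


‖w‖₂² = (-2.05)² + (-0.96)² + (-1.35)² + (-0.34)² + (2.31)² + (0.06)² + (-1.06)²
     = 4.2025 + 0.9216 + 1.8225 + 0.1156 + 5.3361 + 0.0036 + 1.1236
     = 13.5255
λ·‖w‖₂² = 0.1·13.5255 = 1.35255

1.35255


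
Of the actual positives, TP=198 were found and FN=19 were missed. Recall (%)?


Recall = TP/(TP+FN)
= 198/(198+19)
= 198/217 = 91.24%

91.24%


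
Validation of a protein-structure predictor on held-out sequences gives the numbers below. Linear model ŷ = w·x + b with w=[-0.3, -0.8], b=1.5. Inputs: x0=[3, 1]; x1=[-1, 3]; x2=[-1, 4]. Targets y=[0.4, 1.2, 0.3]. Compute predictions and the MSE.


ŷ0 = (-0.3)·(3) + (-0.8)·(1) + 1.5 = -0.2
ŷ1 = (-0.3)·(-1) + (-0.8)·(3) + 1.5 = -0.6
ŷ2 = (-0.3)·(-1) + (-0.8)·(4) + 1.5 = -1.4
errors² = [0.36, 3.24, 2.89]
MSE = 6.4900/3 = 2.1633

2.1633


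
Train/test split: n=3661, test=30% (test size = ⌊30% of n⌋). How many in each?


Test = ⌊3661·30/100⌋ = 1098
Train = 3661 - 1098 = 2563

Train: 2563, Test: 1098


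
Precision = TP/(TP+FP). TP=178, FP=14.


Precision = TP/(TP+FP)
= 178/(178+14)
= 178/192 = 92.71%

92.71%


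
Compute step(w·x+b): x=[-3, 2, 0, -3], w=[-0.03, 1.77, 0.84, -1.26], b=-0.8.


z = (-3)·(-0.03) + (2)·(1.77) + (0)·(0.84) + (-3)·(-1.26) - 0.8
  = 6.61
step(z) = 1 (z≥0)

1


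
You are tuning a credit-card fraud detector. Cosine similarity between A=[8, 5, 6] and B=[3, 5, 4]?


A·B = 8·3 + 5·5 + 6·4 = 73
‖A‖ = √125 = 11.1803, ‖B‖ = √50 = 7.0711
cos = 73/(√125·√50) = 73/√6250 = 0.9234

0.9234


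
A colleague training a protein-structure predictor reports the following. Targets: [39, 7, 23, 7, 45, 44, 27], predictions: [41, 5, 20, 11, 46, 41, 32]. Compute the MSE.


Squared errors: (39-41)²=4, (7-5)²=4, (23-20)²=9, (7-11)²=16, (45-46)²=1, (44-41)²=9, (27-32)²=25
Sum = 68
MSE = 68/7 = 68/7

68/7


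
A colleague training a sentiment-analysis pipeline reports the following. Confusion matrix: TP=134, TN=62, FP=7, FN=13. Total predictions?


Total = TP + TN + FP + FN
= 134 + 62 + 7 + 13
= 216
(Predicted positive: 141, predicted negative: 75)

216


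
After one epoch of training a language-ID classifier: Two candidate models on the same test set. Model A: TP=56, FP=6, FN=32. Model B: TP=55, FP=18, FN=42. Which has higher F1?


Model A: P=56/62=0.9032, R=56/88=0.6364, F1=2PR/(P+R)=2TP/(2TP+FP+FN)=112/150=0.7467
Model B: P=55/73=0.7534, R=55/97=0.567, F1=2PR/(P+R)=2TP/(2TP+FP+FN)=110/170=0.6471
0.7467 > 0.6471 → Model A

Model A


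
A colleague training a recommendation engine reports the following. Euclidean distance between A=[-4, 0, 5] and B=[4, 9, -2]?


d = √((-4-4)² + (0-9)² + (5+ 2)²)
  = √(64 + 81 + 49)
  = √194 = 13.9284

13.9284


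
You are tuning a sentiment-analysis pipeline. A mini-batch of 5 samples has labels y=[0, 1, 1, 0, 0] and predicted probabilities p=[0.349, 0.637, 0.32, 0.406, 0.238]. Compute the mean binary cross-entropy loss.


L[0] = -ln(1-0.349) = -ln(0.651) = 0.4292
L[1] = -ln(0.637) = 0.451
L[2] = -ln(0.32) = 1.1394
L[3] = -ln(1-0.406) = -ln(0.594) = 0.5209
L[4] = -ln(1-0.238) = -ln(0.762) = 0.2718
mean = (0.4292 + 0.451 + 1.1394 + 0.5209 + 0.2718)/5 = 0.5625

0.5625


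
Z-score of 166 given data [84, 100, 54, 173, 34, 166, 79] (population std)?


μ = 98.5714, σ = 49.0477
z = (166 - 98.5714)/49.0477 = 1.3748

1.3748


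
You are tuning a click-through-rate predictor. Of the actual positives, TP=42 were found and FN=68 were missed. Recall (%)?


Recall = TP/(TP+FN)
= 42/(42+68)
= 42/110 = 38.18%

38.18%


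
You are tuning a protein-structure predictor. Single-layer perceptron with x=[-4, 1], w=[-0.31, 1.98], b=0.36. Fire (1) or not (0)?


z = (-4)·(-0.31) + (1)·(1.98) + 0.36
  = 3.58
step(z) = 1 (z≥0)

1


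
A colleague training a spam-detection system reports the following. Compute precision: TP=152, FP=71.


Precision = TP/(TP+FP)
= 152/(152+71)
= 152/223 = 68.16%

68.16%


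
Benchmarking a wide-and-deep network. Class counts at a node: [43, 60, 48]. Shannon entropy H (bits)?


Probabilities: [43/151, 60/151, 48/151] ≈ [0.2848, 0.3974, 0.3179]
H = -((43/151)·log₂(43/151) + (60/151)·log₂(60/151) + (48/151)·log₂(48/151))
  = 1.5707 bits

1.5707 bits


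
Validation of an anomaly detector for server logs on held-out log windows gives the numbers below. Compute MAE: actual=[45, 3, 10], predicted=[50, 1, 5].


Absolute errors: |45-50|=5, |3-1|=2, |10-5|=5
Sum = 12
MAE = 12/3 = 4

4


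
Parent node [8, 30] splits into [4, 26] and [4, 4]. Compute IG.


Parent = [8, 30], H_parent = 0.7425
H_left = 0.5665 (n=30), H_right = 1 (n=8)
H_children = (30/38)·0.5665 + (8/38)·1 = 0.6578
IG = 0.7425 - 0.6578 = 0.0847

0.0847


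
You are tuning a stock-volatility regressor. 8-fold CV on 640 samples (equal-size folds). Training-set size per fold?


Fold size = 640/8 = 80
Training per fold = 640 - 80 = 560

560


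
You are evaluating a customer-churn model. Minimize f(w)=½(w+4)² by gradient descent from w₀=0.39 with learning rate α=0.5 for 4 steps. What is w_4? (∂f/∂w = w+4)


step 1: grad = 0.39+4 = 4.39; w = 0.39 - 0.5·(4.39) = -1.805
step 2: grad = -1.805+4 = 2.195; w = -1.805 - 0.5·(2.195) = -2.9025
step 3: grad = -2.9025+4 = 1.0975; w = -2.9025 - 0.5·(1.0975) = -3.45125
step 4: grad = -3.45125+4 = 0.54875; w = -3.45125 - 0.5·(0.54875) = -3.725625

-3.725625


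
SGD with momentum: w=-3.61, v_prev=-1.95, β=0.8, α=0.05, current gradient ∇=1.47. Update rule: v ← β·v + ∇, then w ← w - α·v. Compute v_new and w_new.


v_new = 0.8·-1.95 + 1.47 = -1.56 + 1.47 = -0.09
w_new = -3.61 - 0.05·-0.09 = -3.61 + 0.0045 = -3.6055

v_new=-0.09, w_new=-3.6055


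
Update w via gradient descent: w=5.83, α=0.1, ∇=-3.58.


w_new = w - α·∇
= 5.83 - 0.1·-3.58
= 5.83 + 0.358
= 6.188

6.188


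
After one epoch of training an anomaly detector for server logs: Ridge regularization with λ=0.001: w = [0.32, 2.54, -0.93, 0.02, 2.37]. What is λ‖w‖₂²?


‖w‖₂² = (0.32)² + (2.54)² + (-0.93)² + (0.02)² + (2.37)²
     = 0.1024 + 6.4516 + 0.8649 + 0.0004 + 5.6169
     = 13.0362
λ·‖w‖₂² = 0.001·13.0362 = 0.013036

0.013036


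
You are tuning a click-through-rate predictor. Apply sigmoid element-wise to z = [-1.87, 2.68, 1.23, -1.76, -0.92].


σ(-1.87) = 1/(1+e^1.87) = 0.1335
σ(2.68) = 1/(1+e^-2.68) = 0.9358
σ(1.23) = 1/(1+e^-1.23) = 0.7738
σ(-1.76) = 1/(1+e^1.76) = 0.1468
σ(-0.92) = 1/(1+e^0.92) = 0.285
result = [0.1335, 0.9358, 0.7738, 0.1468, 0.285]

[0.1335, 0.9358, 0.7738, 0.1468, 0.285]


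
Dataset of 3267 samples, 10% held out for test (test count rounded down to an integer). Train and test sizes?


Test = ⌊3267·10/100⌋ = 326
Train = 3267 - 326 = 2941

Train: 2941, Test: 326


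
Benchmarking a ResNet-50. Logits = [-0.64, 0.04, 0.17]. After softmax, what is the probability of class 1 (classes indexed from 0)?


Exponentials: e^-0.64=0.5273, e^0.04=1.0408, e^0.17=1.1853
Sum = 2.7534
Softmax = [0.1915, 0.378, 0.4305]
p[1] = 1.0408/2.7534 = 0.378

0.378


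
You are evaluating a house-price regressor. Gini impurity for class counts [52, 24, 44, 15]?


Probabilities: [52/135, 24/135, 44/135, 15/135] ≈ [0.3852, 0.1778, 0.3259, 0.1111]
Σpᵢ² = (2704 + 576 + 1936 + 225)/135² = 5441/18225
Gini = 1 - Σpᵢ² = 1 - 5441/18225 = 0.7015

0.7015


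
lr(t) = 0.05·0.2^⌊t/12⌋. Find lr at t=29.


n_drops = ⌊29/12⌋ = 2
lr = 0.05·0.2^2 = 0.05·0.04 = 0.002

0.002


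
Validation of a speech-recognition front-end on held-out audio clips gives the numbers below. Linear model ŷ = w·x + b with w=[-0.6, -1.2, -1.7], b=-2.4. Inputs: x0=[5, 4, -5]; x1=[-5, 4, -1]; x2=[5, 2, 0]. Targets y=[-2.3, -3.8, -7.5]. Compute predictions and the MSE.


ŷ0 = (-0.6)·(5) + (-1.2)·(4) + (-1.7)·(-5) - 2.4 = -1.7
ŷ1 = (-0.6)·(-5) + (-1.2)·(4) + (-1.7)·(-1) - 2.4 = -2.5
ŷ2 = (-0.6)·(5) + (-1.2)·(2) + (-1.7)·(0) - 2.4 = -7.8
errors² = [0.36, 1.69, 0.09]
MSE = 2.1400/3 = 0.7133

0.7133


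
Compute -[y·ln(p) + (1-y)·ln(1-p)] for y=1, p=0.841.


BCE = -[y·ln(p) + (1-y)·ln(1-p)]
= -1·ln(0.841) - 0
= -ln(0.841) = 0.1732

0.1732


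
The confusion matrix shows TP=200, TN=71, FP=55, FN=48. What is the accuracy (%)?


Accuracy = (TP+TN)/(TP+TN+FP+FN)
= (200+71)/(374)
= 271/374 = 72.46%

72.46%


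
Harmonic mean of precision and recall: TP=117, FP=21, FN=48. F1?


Precision = 117/138 = 0.8478
Recall = 117/165 = 0.7091
F1 = 2·P·R/(P+R) = 2·TP/(2·TP+FP+FN) = 234/(234+21+48) = 234/303 = 0.7723

0.7723


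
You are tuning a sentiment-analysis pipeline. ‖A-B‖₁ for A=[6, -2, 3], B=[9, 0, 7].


d = |6-9| + |-2-0| + |3-7|
  = 3 + 2 + 4
  = 9

9


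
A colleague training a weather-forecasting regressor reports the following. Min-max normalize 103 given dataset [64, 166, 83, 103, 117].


min=64, max=166
(103-64)/(166-64) = 39/102 = 0.3824

0.3824


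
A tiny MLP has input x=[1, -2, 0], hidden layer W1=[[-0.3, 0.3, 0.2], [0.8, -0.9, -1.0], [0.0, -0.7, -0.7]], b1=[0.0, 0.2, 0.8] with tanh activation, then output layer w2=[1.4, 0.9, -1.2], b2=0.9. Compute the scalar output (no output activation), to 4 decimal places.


z1[0] = (-0.3)·(1) + (0.3)·(-2) + (0.2)·(0) + 0.0 = -0.9
z1[1] = (0.8)·(1) + (-0.9)·(-2) + (-1.0)·(0) + 0.2 = 2.8
z1[2] = (0.0)·(1) + (-0.7)·(-2) + (-0.7)·(0) + 0.8 = 2.2
h = tanh(z1) = [-0.7163, 0.9926, 0.9757]
output = (1.4)·(-0.7163) + (0.9)·(0.9926) + (-1.2)·(0.9757) + 0.9 = -0.3803

-0.3803


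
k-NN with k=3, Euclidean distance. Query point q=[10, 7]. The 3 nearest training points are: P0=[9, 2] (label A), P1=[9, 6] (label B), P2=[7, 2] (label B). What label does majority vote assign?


d(q,P0) = 5.099  (label A)
d(q,P1) = 1.4142  (label B)
d(q,P2) = 5.831  (label B)
Votes: A=1, B=2
Majority → B

B


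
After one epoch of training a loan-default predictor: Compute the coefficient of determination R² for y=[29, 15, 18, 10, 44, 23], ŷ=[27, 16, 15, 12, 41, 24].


ȳ = 23.1667
SS_res = Σ(y-ŷ)² = 28
SS_tot = Σ(y-ȳ)² = 734.83
R² = 1 - SS_res/SS_tot = 1 - 0.0381 = 0.9619

0.9619


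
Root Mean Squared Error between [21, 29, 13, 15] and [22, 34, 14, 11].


MSE = 43/4 = 10.75
RMSE = √(43/4) = 3.2787

3.2787


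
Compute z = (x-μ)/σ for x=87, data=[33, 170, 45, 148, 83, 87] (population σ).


μ = 94.3333, σ = 49.9722
z = (87 - 94.3333)/49.9722 = -0.1467

-0.1467


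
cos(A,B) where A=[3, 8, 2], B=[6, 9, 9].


A·B = 3·6 + 8·9 + 2·9 = 108
‖A‖ = √77 = 8.775, ‖B‖ = √198 = 14.0712
cos = 108/(√77·√198) = 108/√15246 = 0.8747

0.8747


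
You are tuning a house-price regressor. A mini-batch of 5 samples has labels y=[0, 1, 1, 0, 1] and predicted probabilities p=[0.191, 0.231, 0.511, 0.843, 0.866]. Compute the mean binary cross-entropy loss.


L[0] = -ln(1-0.191) = -ln(0.809) = 0.212
L[1] = -ln(0.231) = 1.4653
L[2] = -ln(0.511) = 0.6714
L[3] = -ln(1-0.843) = -ln(0.157) = 1.8515
L[4] = -ln(0.866) = 0.1439
mean = (0.212 + 1.4653 + 0.6714 + 1.8515 + 0.1439)/5 = 0.8688

0.8688


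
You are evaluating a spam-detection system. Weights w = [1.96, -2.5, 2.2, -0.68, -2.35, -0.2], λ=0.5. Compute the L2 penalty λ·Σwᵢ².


‖w‖₂² = (1.96)² + (-2.5)² + (2.2)² + (-0.68)² + (-2.35)² + (-0.2)²
     = 3.8416 + 6.25 + 4.84 + 0.4624 + 5.5225 + 0.04
     = 20.9565
λ·‖w‖₂² = 0.5·20.9565 = 10.47825

10.47825


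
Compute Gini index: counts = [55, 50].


Probabilities: [55/105, 50/105] ≈ [0.5238, 0.4762]
Σpᵢ² = (3025 + 2500)/105² = 5525/11025
Gini = 1 - Σpᵢ² = 1 - 5525/11025 = 0.4989

0.4989


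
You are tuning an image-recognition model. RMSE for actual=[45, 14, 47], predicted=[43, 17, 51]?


MSE = 29/3 = 9.6667
RMSE = √(29/3) = 3.1091

3.1091


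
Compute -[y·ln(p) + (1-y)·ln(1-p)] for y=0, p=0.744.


BCE = -[y·ln(p) + (1-y)·ln(1-p)]
= -0 - 1·ln(1-0.744)
= -ln(0.256) = 1.3626

1.3626


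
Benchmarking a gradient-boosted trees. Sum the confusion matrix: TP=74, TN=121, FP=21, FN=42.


Total = TP + TN + FP + FN
= 74 + 121 + 21 + 42
= 258
(Predicted positive: 95, predicted negative: 163)

258


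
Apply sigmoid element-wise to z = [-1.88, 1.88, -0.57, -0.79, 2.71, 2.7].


σ(-1.88) = 1/(1+e^1.88) = 0.1324
σ(1.88) = 1/(1+e^-1.88) = 0.8676
σ(-0.57) = 1/(1+e^0.57) = 0.3612
σ(-0.79) = 1/(1+e^0.79) = 0.3122
σ(2.71) = 1/(1+e^-2.71) = 0.9376
σ(2.7) = 1/(1+e^-2.7) = 0.937
result = [0.1324, 0.8676, 0.3612, 0.3122, 0.9376, 0.937]

[0.1324, 0.8676, 0.3612, 0.3122, 0.9376, 0.937]


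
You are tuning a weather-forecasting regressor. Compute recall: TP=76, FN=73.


Recall = TP/(TP+FN)
= 76/(76+73)
= 76/149 = 51.01%

51.01%


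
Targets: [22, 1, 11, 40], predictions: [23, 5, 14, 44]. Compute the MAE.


Absolute errors: |22-23|=1, |1-5|=4, |11-14|=3, |40-44|=4
Sum = 12
MAE = 12/4 = 3

3


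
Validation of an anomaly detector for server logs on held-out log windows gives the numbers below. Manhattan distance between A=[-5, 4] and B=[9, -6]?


d = |-5-9| + |4+ 6|
  = 14 + 10
  = 24

24


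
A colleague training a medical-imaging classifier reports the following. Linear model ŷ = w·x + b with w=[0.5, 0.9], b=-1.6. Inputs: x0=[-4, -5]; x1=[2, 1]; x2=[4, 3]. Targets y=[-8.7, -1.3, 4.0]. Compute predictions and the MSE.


ŷ0 = (0.5)·(-4) + (0.9)·(-5) - 1.6 = -8.1
ŷ1 = (0.5)·(2) + (0.9)·(1) - 1.6 = 0.3
ŷ2 = (0.5)·(4) + (0.9)·(3) - 1.6 = 3.1
errors² = [0.36, 2.56, 0.81]
MSE = 3.7300/3 = 1.2433

1.2433


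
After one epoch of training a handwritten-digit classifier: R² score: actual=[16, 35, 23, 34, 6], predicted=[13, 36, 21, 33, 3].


ȳ = 22.8
SS_res = Σ(y-ŷ)² = 24
SS_tot = Σ(y-ȳ)² = 602.8
R² = 1 - SS_res/SS_tot = 1 - 0.0398 = 0.9602

0.9602


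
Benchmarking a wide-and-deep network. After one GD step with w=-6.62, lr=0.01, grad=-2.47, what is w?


w_new = w - α·∇
= -6.62 - 0.01·-2.47
= -6.62 + 0.0247
= -6.5953

-6.5953


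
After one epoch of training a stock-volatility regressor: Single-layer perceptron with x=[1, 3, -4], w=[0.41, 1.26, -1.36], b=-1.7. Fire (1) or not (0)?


z = (1)·(0.41) + (3)·(1.26) + (-4)·(-1.36) - 1.7
  = 7.93
step(z) = 1 (z≥0)

1


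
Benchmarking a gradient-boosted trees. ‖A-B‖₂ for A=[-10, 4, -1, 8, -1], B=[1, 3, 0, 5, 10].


d = √((-10-1)² + (4-3)² + (-1-0)² + (8-5)² + (-1-10)²)
  = √(121 + 1 + 1 + 9 + 121)
  = √253 = 15.906

15.906


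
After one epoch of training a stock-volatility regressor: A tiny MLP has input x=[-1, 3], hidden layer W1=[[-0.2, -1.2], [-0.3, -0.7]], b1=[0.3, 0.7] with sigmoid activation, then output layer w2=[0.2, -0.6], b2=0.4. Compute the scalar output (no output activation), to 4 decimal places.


z1[0] = (-0.2)·(-1) + (-1.2)·(3) + 0.3 = -3.1
z1[1] = (-0.3)·(-1) + (-0.7)·(3) + 0.7 = -1.1
h = sigmoid(z1) = [0.0431, 0.2497]
output = (0.2)·(0.0431) + (-0.6)·(0.2497) + 0.4 = 0.2588

0.2588


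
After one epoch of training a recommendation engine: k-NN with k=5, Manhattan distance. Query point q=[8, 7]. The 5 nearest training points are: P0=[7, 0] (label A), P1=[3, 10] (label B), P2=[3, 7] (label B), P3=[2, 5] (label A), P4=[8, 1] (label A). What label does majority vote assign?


d(q,P0) = 8  (label A)
d(q,P1) = 8  (label B)
d(q,P2) = 5  (label B)
d(q,P3) = 8  (label A)
d(q,P4) = 6  (label A)
Votes: A=3, B=2
Majority → A

A


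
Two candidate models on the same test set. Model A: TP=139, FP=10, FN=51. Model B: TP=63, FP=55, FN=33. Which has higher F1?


Model A: P=139/149=0.9329, R=139/190=0.7316, F1=2PR/(P+R)=2TP/(2TP+FP+FN)=278/339=0.8201
Model B: P=63/118=0.5339, R=63/96=0.6562, F1=2PR/(P+R)=2TP/(2TP+FP+FN)=126/214=0.5888
0.8201 > 0.5888 → Model A

Model A


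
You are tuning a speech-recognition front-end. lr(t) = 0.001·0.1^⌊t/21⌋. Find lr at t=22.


n_drops = ⌊22/21⌋ = 1
lr = 0.001·0.1^1 = 0.001·0.1 = 0.0001

0.0001


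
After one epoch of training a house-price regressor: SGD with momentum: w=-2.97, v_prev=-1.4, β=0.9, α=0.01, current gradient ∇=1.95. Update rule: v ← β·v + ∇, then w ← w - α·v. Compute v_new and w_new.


v_new = 0.9·-1.4 + 1.95 = -1.26 + 1.95 = 0.69
w_new = -2.97 - 0.01·0.69 = -2.97 - 0.0069 = -2.9769

v_new=0.69, w_new=-2.9769


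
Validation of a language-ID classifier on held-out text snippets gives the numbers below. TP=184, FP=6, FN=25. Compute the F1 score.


Precision = 184/190 = 0.9684
Recall = 184/209 = 0.8804
F1 = 2·P·R/(P+R) = 2·TP/(2·TP+FP+FN) = 368/(368+6+25) = 368/399 = 0.9223

0.9223


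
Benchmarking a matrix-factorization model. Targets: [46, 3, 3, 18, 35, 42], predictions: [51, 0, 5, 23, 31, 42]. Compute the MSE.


Squared errors: (46-51)²=25, (3-0)²=9, (3-5)²=4, (18-23)²=25, (35-31)²=16, (42-42)²=0
Sum = 79
MSE = 79/6 = 79/6

79/6


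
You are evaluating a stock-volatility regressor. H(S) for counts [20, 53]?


Probabilities: [20/73, 53/73] ≈ [0.274, 0.726]
H = -((20/73)·log₂(20/73) + (53/73)·log₂(53/73))
  = 0.8471 bits

0.8471 bits


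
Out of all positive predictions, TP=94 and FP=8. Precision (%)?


Precision = TP/(TP+FP)
= 94/(94+8)
= 94/102 = 92.16%

92.16%


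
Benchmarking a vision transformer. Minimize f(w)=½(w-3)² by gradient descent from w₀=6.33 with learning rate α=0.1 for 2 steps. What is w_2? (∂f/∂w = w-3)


step 1: grad = 6.33-3 = 3.33; w = 6.33 - 0.1·(3.33) = 5.997
step 2: grad = 5.997-3 = 2.997; w = 5.997 - 0.1·(2.997) = 5.6973

5.6973


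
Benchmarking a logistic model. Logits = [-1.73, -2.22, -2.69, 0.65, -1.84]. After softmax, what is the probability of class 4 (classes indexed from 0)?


Exponentials: e^-1.73=0.1773, e^-2.22=0.1086, e^-2.69=0.0679, e^0.65=1.9155, e^-1.84=0.1588
Sum = 2.4281
Softmax = [0.073, 0.0447, 0.028, 0.7889, 0.0654]
p[4] = 0.1588/2.4281 = 0.0654

0.0654


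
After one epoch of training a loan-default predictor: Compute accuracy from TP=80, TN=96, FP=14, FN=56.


Accuracy = (TP+TN)/(TP+TN+FP+FN)
= (80+96)/(246)
= 176/246 = 71.54%

71.54%


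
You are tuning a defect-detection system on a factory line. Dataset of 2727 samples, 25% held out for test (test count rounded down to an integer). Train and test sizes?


Test = ⌊2727·25/100⌋ = 681
Train = 2727 - 681 = 2046

Train: 2046, Test: 681


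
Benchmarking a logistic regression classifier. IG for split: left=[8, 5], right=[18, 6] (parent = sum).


Parent = [26, 11], H_parent = 0.878
H_left = 0.9612 (n=13), H_right = 0.8113 (n=24)
H_children = (13/37)·0.9612 + (24/37)·0.8113 = 0.864
IG = 0.878 - 0.864 = 0.014

0.014


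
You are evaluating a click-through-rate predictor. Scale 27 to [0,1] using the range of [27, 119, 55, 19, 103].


min=19, max=119
(27-19)/(119-19) = 8/100 = 0.08

0.08


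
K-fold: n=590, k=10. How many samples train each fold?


Fold size = 590/10 = 59
Training per fold = 590 - 59 = 531

531


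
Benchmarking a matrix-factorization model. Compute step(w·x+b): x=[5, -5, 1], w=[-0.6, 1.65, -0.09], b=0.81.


z = (5)·(-0.6) + (-5)·(1.65) + (1)·(-0.09) + 0.81
  = -10.53
step(z) = 0 (z<0)

0


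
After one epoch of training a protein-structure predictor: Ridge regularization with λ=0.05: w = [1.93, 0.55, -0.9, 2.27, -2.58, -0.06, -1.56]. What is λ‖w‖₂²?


‖w‖₂² = (1.93)² + (0.55)² + (-0.9)² + (2.27)² + (-2.58)² + (-0.06)² + (-1.56)²
     = 3.7249 + 0.3025 + 0.81 + 5.1529 + 6.6564 + 0.0036 + 2.4336
     = 19.0839
λ·‖w‖₂² = 0.05·19.0839 = 0.954195

0.954195


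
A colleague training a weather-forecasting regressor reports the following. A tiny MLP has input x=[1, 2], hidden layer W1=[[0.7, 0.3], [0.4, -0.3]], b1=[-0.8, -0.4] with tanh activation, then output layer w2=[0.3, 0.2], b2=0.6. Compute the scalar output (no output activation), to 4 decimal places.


z1[0] = (0.7)·(1) + (0.3)·(2) - 0.8 = 0.5
z1[1] = (0.4)·(1) + (-0.3)·(2) - 0.4 = -0.6
h = tanh(z1) = [0.4621, -0.537]
output = (0.3)·(0.4621) + (0.2)·(-0.537) + 0.6 = 0.6312

0.6312


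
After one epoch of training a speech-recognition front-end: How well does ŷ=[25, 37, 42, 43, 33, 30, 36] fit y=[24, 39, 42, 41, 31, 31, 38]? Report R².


ȳ = 35.1429
SS_res = Σ(y-ŷ)² = 18
SS_tot = Σ(y-ȳ)² = 262.86
R² = 1 - SS_res/SS_tot = 1 - 0.0685 = 0.9315

0.9315


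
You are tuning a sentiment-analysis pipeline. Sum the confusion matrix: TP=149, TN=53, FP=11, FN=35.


Total = TP + TN + FP + FN
= 149 + 53 + 11 + 35
= 248
(Predicted positive: 160, predicted negative: 88)

248


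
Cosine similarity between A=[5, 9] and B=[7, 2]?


A·B = 5·7 + 9·2 = 53
‖A‖ = √106 = 10.2956, ‖B‖ = √53 = 7.2801
cos = 53/(√106·√53) = 53/√5618 = 0.7071

0.7071


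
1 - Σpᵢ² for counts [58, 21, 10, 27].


Probabilities: [58/116, 21/116, 10/116, 27/116] ≈ [0.5, 0.181, 0.0862, 0.2328]
Σpᵢ² = (3364 + 441 + 100 + 729)/116² = 4634/13456
Gini = 1 - Σpᵢ² = 1 - 4634/13456 = 0.6556

0.6556


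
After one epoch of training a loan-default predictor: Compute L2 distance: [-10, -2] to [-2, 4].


d = √((-10+ 2)² + (-2-4)²)
  = √(64 + 36)
  = √100 = 10.0

10.0


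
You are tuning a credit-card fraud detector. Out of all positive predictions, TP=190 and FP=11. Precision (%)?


Precision = TP/(TP+FP)
= 190/(190+11)
= 190/201 = 94.53%

94.53%


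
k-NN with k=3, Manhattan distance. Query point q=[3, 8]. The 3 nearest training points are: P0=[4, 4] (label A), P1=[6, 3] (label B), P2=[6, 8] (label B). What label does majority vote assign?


d(q,P0) = 5  (label A)
d(q,P1) = 8  (label B)
d(q,P2) = 3  (label B)
Votes: A=1, B=2
Majority → B

B


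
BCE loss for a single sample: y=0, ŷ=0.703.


BCE = -[y·ln(p) + (1-y)·ln(1-p)]
= -0 - 1·ln(1-0.703)
= -ln(0.297) = 1.214

1.214


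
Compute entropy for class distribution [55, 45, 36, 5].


Probabilities: [55/141, 45/141, 36/141, 5/141] ≈ [0.3901, 0.3191, 0.2553, 0.0355]
H = -((55/141)·log₂(55/141) + (45/141)·log₂(45/141) + (36/141)·log₂(36/141) + (5/141)·log₂(5/141))
  = 1.7294 bits

1.7294 bits


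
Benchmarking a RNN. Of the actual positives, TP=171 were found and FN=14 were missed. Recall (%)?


Recall = TP/(TP+FN)
= 171/(171+14)
= 171/185 = 92.43%

92.43%


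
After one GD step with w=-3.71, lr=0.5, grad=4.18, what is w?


w_new = w - α·∇
= -3.71 - 0.5·4.18
= -3.71 - 2.09
= -5.8

-5.8


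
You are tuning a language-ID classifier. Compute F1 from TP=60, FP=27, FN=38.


Precision = 60/87 = 0.6897
Recall = 60/98 = 0.6122
F1 = 2·P·R/(P+R) = 2·TP/(2·TP+FP+FN) = 120/(120+27+38) = 120/185 = 0.6486

0.6486


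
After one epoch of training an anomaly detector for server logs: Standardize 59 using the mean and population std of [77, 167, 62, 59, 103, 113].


μ = 96.8333, σ = 37.1053
z = (59 - 96.8333)/37.1053 = -1.0196

-1.0196


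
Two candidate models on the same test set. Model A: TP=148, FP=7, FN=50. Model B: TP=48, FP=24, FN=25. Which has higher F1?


Model A: P=148/155=0.9548, R=148/198=0.7475, F1=2PR/(P+R)=2TP/(2TP+FP+FN)=296/353=0.8385
Model B: P=48/72=0.6667, R=48/73=0.6575, F1=2PR/(P+R)=2TP/(2TP+FP+FN)=96/145=0.6621
0.8385 > 0.6621 → Model A

Model A


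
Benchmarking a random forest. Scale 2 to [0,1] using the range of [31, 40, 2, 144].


min=2, max=144
(2-2)/(144-2) = 0/142 = 0.0

0.0


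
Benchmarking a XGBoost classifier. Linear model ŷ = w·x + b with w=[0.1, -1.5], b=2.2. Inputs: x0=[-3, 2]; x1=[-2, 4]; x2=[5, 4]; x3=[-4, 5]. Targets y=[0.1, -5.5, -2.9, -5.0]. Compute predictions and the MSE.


ŷ0 = (0.1)·(-3) + (-1.5)·(2) + 2.2 = -1.1
ŷ1 = (0.1)·(-2) + (-1.5)·(4) + 2.2 = -4.0
ŷ2 = (0.1)·(5) + (-1.5)·(4) + 2.2 = -3.3
ŷ3 = (0.1)·(-4) + (-1.5)·(5) + 2.2 = -5.7
errors² = [1.44, 2.25, 0.16, 0.49]
MSE = 4.3400/4 = 1.085

1.085


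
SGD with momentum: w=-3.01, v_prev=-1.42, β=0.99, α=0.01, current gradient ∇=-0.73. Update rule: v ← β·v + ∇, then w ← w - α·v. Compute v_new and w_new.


v_new = 0.99·-1.42 - 0.73 = -1.4058 - 0.73 = -2.1358
w_new = -3.01 - 0.01·-2.1358 = -3.01 + 0.021358 = -2.988642

v_new=-2.1358, w_new=-2.988642


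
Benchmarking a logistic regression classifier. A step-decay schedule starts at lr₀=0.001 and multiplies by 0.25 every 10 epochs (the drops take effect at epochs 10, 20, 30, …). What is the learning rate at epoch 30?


n_drops = ⌊30/10⌋ = 3
lr = 0.001·0.25^3 = 0.001·0.015625 = 0.000015625

0.000015625


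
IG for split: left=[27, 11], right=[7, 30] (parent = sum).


Parent = [34, 41], H_parent = 0.9937
H_left = 0.868 (n=38), H_right = 0.6998 (n=37)
H_children = (38/75)·0.868 + (37/75)·0.6998 = 0.785
IG = 0.9937 - 0.785 = 0.2087

0.2087


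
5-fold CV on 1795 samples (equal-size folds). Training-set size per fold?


Fold size = 1795/5 = 359
Training per fold = 1795 - 359 = 1436

1436


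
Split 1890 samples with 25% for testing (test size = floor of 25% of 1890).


Test = ⌊1890·25/100⌋ = 472
Train = 1890 - 472 = 1418

Train: 1418, Test: 472


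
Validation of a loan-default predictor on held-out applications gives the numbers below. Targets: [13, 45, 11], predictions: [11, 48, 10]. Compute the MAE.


Absolute errors: |13-11|=2, |45-48|=3, |11-10|=1
Sum = 6
MAE = 6/3 = 2

2


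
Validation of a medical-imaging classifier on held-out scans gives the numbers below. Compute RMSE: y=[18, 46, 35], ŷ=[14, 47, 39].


MSE = 33/3 = 11
RMSE = √(33/3) = 3.3166

3.3166


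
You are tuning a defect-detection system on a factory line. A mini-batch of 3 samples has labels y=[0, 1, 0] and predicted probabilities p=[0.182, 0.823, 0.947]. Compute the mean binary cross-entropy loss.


L[0] = -ln(1-0.182) = -ln(0.818) = 0.2009
L[1] = -ln(0.823) = 0.1948
L[2] = -ln(1-0.947) = -ln(0.053) = 2.9375
mean = (0.2009 + 0.1948 + 2.9375)/3 = 1.1111

1.1111


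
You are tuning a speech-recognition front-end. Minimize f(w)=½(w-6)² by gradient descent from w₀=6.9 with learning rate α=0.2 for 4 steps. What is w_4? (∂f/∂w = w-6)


step 1: grad = 6.9-6 = 0.9; w = 6.9 - 0.2·(0.9) = 6.72
step 2: grad = 6.72-6 = 0.72; w = 6.72 - 0.2·(0.72) = 6.576
step 3: grad = 6.576-6 = 0.576; w = 6.576 - 0.2·(0.576) = 6.4608
step 4: grad = 6.4608-6 = 0.4608; w = 6.4608 - 0.2·(0.4608) = 6.36864

6.36864


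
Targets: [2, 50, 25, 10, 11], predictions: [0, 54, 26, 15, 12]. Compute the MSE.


Squared errors: (2-0)²=4, (50-54)²=16, (25-26)²=1, (10-15)²=25, (11-12)²=1
Sum = 47
MSE = 47/5 = 47/5

47/5


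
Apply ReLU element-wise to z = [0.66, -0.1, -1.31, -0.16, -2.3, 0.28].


ReLU(0.66) = max(0, 0.66) = 0.66
ReLU(-0.1) = max(0, -0.1) = 0.0
ReLU(-1.31) = max(0, -1.31) = 0.0
ReLU(-0.16) = max(0, -0.16) = 0.0
ReLU(-2.3) = max(0, -2.3) = 0.0
ReLU(0.28) = max(0, 0.28) = 0.28
result = [0.66, 0.0, 0.0, 0.0, 0.0, 0.28]

[0.66, 0.0, 0.0, 0.0, 0.0, 0.28]


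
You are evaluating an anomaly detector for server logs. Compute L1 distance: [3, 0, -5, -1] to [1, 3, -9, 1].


d = |3-1| + |0-3| + |-5+ 9| + |-1-1|
  = 2 + 3 + 4 + 2
  = 11

11


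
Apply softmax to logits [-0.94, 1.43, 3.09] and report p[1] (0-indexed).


Exponentials: e^-0.94=0.3906, e^1.43=4.1787, e^3.09=21.9771
Sum = 26.5464
Softmax = [0.0147, 0.1574, 0.8279]
p[1] = 4.1787/26.5464 = 0.1574

0.1574


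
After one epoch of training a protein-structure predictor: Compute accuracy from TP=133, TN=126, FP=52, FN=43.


Accuracy = (TP+TN)/(TP+TN+FP+FN)
= (133+126)/(354)
= 259/354 = 73.16%

73.16%


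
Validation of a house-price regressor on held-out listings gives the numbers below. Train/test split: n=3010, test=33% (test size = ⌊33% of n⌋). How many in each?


Test = ⌊3010·33/100⌋ = 993
Train = 3010 - 993 = 2017

Train: 2017, Test: 993


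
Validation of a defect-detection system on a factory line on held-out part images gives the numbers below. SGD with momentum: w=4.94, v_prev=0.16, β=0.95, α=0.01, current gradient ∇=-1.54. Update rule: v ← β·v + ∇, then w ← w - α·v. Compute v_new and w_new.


v_new = 0.95·0.16 - 1.54 = 0.152 - 1.54 = -1.388
w_new = 4.94 - 0.01·-1.388 = 4.94 + 0.01388 = 4.95388

v_new=-1.388, w_new=4.95388


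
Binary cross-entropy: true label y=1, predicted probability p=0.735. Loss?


BCE = -[y·ln(p) + (1-y)·ln(1-p)]
= -1·ln(0.735) - 0
= -ln(0.735) = 0.3079

0.3079


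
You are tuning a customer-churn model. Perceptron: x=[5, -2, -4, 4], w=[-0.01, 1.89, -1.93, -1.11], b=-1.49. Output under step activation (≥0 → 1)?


z = (5)·(-0.01) + (-2)·(1.89) + (-4)·(-1.93) + (4)·(-1.11) - 1.49
  = -2.04
step(z) = 0 (z<0)

0


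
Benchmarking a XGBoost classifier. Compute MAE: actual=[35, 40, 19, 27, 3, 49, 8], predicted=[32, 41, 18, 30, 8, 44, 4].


Absolute errors: |35-32|=3, |40-41|=1, |19-18|=1, |27-30|=3, |3-8|=5, |49-44|=5, |8-4|=4
Sum = 22
MAE = 22/7 = 22/7

22/7


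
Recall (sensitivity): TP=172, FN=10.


Recall = TP/(TP+FN)
= 172/(172+10)
= 172/182 = 94.51%

94.51%


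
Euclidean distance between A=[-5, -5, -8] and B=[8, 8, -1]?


d = √((-5-8)² + (-5-8)² + (-8+ 1)²)
  = √(169 + 169 + 49)
  = √387 = 19.6723

19.6723


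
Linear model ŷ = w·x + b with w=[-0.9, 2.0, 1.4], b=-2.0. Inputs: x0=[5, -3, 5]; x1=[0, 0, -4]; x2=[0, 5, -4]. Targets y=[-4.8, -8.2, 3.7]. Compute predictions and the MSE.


ŷ0 = (-0.9)·(5) + (2.0)·(-3) + (1.4)·(5) - 2.0 = -5.5
ŷ1 = (-0.9)·(0) + (2.0)·(0) + (1.4)·(-4) - 2.0 = -7.6
ŷ2 = (-0.9)·(0) + (2.0)·(5) + (1.4)·(-4) - 2.0 = 2.4
errors² = [0.49, 0.36, 1.69]
MSE = 2.5400/3 = 0.8467

0.8467


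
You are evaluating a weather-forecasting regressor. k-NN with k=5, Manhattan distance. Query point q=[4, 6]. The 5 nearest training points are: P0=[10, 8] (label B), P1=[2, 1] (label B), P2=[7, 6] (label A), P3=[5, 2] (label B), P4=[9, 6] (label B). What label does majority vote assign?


d(q,P0) = 8  (label B)
d(q,P1) = 7  (label B)
d(q,P2) = 3  (label A)
d(q,P3) = 5  (label B)
d(q,P4) = 5  (label B)
Votes: A=1, B=4
Majority → B

B


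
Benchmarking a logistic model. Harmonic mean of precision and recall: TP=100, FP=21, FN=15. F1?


Precision = 100/121 = 0.8264
Recall = 100/115 = 0.8696
F1 = 2·P·R/(P+R) = 2·TP/(2·TP+FP+FN) = 200/(200+21+15) = 200/236 = 0.8475

0.8475


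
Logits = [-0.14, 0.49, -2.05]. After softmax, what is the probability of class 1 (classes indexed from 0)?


Exponentials: e^-0.14=0.8694, e^0.49=1.6323, e^-2.05=0.1287
Sum = 2.6304
Softmax = [0.3305, 0.6206, 0.0489]
p[1] = 1.6323/2.6304 = 0.6206

0.6206


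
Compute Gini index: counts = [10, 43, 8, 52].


Probabilities: [10/113, 43/113, 8/113, 52/113] ≈ [0.0885, 0.3805, 0.0708, 0.4602]
Σpᵢ² = (100 + 1849 + 64 + 2704)/113² = 4717/12769
Gini = 1 - Σpᵢ² = 1 - 4717/12769 = 0.6306

0.6306


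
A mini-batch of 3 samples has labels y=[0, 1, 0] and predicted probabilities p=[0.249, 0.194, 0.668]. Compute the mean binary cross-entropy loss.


L[0] = -ln(1-0.249) = -ln(0.751) = 0.2863
L[1] = -ln(0.194) = 1.6399
L[2] = -ln(1-0.668) = -ln(0.332) = 1.1026
mean = (0.2863 + 1.6399 + 1.1026)/3 = 1.0096

1.0096


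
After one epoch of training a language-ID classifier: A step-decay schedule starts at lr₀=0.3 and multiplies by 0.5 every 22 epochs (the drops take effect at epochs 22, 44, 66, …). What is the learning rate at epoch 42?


n_drops = ⌊42/22⌋ = 1
lr = 0.3·0.5^1 = 0.3·0.5 = 0.15

0.15


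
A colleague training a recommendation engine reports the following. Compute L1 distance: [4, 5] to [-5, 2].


d = |4+ 5| + |5-2|
  = 9 + 3
  = 12

12


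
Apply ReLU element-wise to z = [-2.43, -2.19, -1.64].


ReLU(-2.43) = max(0, -2.43) = 0.0
ReLU(-2.19) = max(0, -2.19) = 0.0
ReLU(-1.64) = max(0, -1.64) = 0.0
result = [0.0, 0.0, 0.0]

[0.0, 0.0, 0.0]


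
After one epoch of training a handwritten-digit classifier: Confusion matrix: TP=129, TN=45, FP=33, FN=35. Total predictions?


Total = TP + TN + FP + FN
= 129 + 45 + 33 + 35
= 242
(Predicted positive: 162, predicted negative: 80)

242
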